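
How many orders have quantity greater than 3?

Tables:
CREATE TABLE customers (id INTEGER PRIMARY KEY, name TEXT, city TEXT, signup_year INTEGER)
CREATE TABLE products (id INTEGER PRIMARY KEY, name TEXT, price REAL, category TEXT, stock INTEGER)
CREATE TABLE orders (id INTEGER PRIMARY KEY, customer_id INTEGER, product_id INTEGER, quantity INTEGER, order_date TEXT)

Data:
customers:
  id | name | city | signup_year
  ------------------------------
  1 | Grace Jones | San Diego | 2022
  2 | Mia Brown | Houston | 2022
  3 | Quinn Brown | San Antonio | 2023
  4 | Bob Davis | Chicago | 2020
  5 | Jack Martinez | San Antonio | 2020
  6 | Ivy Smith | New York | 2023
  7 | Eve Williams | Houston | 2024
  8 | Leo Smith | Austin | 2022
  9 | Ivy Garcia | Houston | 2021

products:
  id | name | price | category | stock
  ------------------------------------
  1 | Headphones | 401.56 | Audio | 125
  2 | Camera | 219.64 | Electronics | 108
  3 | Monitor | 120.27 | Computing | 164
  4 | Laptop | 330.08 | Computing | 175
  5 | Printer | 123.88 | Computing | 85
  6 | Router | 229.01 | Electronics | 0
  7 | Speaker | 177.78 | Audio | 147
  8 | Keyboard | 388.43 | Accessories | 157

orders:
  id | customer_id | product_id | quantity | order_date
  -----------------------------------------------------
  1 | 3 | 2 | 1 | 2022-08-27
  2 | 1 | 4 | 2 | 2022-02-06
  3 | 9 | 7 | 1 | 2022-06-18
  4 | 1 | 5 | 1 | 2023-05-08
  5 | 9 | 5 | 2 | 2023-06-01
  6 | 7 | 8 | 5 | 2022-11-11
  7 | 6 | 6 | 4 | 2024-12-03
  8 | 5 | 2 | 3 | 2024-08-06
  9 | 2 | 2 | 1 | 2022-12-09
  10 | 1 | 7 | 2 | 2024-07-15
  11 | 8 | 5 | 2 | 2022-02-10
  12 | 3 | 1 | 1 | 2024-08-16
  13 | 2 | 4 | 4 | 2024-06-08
SELECT COUNT(*) FROM orders WHERE quantity > 3

Execution result:
3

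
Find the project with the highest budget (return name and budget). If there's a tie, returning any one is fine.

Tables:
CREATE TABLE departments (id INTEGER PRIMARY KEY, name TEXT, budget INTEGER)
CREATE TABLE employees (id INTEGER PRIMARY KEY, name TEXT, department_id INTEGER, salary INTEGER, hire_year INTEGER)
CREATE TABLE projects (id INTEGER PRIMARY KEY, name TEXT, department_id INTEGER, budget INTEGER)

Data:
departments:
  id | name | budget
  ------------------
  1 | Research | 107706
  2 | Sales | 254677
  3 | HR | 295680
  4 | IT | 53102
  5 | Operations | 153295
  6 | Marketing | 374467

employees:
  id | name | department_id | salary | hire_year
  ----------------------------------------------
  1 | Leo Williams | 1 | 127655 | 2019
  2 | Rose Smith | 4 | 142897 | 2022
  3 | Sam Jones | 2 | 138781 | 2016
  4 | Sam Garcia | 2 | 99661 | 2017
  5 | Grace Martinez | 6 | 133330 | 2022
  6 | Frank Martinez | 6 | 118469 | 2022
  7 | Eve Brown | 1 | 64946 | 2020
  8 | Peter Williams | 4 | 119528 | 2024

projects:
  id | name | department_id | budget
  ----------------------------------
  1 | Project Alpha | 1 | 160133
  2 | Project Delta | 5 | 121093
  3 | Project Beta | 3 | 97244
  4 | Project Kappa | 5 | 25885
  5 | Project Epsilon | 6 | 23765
SELECT name, budget FROM projects ORDER BY budget DESC LIMIT 1

Execution result:
name | budget
Project Alpha | 160133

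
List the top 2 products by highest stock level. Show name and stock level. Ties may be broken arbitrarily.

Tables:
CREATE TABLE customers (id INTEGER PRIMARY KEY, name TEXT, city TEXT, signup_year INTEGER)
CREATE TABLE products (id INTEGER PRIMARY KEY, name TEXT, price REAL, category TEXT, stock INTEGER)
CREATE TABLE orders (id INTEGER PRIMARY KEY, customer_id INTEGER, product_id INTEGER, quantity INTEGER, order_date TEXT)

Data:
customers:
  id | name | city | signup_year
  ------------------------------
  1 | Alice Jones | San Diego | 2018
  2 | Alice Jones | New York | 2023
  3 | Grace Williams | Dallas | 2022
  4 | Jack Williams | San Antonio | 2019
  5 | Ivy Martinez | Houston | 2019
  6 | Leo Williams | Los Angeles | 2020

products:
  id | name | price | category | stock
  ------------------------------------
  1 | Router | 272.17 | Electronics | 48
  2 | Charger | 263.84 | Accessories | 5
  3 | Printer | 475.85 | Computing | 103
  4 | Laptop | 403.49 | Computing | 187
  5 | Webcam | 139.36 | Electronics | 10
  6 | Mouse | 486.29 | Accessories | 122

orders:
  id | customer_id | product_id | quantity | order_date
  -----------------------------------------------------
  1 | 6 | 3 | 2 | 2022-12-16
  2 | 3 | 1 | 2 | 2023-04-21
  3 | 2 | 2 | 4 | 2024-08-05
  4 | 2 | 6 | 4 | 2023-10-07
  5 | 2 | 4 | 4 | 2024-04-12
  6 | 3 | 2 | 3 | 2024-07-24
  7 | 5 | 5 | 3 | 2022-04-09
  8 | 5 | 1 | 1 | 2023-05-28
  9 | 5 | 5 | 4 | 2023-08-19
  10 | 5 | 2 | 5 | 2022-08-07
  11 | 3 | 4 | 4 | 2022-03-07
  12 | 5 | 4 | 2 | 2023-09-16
SELECT name, stock FROM products ORDER BY stock DESC LIMIT 2

Execution result:
name | stock
Laptop | 187
Mouse | 122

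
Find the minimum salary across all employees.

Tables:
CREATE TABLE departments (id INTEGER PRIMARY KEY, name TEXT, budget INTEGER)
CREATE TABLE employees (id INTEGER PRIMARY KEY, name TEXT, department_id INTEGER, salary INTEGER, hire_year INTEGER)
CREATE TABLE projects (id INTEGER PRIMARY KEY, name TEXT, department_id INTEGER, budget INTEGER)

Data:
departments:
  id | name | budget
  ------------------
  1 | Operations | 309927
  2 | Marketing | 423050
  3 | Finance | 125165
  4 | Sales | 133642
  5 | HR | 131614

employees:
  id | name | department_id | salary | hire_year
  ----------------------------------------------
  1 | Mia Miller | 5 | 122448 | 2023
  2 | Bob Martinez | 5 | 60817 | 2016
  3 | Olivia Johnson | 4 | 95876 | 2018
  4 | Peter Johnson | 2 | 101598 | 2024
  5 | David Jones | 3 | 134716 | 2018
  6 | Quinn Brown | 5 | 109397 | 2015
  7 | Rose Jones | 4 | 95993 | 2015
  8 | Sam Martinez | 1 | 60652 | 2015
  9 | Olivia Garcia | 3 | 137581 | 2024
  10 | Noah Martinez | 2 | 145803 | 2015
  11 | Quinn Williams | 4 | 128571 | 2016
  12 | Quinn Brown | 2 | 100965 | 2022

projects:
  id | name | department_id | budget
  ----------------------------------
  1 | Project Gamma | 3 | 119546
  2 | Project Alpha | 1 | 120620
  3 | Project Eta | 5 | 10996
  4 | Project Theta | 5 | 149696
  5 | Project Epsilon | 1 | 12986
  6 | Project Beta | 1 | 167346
SELECT MIN(salary) FROM employees

Execution result:
60652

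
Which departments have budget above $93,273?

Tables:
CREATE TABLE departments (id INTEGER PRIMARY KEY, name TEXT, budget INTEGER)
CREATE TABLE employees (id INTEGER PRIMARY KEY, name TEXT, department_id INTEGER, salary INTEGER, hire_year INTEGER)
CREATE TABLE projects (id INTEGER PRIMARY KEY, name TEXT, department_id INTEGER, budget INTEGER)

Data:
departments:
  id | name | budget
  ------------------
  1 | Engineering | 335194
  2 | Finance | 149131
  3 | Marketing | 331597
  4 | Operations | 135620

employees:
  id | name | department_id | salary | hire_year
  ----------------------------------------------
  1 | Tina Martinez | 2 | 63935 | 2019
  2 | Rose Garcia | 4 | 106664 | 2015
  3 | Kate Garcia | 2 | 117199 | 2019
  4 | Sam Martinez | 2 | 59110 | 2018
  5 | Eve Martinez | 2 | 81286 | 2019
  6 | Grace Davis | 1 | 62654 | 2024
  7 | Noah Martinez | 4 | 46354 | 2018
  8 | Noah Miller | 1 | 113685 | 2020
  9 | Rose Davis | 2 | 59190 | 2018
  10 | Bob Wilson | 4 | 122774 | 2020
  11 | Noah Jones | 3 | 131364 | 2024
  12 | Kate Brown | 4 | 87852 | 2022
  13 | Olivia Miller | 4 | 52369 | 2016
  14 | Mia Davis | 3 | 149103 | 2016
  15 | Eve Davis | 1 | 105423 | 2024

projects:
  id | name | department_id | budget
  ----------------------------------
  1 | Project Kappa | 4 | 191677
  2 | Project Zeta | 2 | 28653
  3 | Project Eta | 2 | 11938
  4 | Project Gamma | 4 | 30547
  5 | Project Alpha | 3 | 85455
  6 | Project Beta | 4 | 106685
SELECT name, budget FROM departments WHERE budget > 93273

Execution result:
name | budget
Engineering | 335194
Finance | 149131
Marketing | 331597
Operations | 135620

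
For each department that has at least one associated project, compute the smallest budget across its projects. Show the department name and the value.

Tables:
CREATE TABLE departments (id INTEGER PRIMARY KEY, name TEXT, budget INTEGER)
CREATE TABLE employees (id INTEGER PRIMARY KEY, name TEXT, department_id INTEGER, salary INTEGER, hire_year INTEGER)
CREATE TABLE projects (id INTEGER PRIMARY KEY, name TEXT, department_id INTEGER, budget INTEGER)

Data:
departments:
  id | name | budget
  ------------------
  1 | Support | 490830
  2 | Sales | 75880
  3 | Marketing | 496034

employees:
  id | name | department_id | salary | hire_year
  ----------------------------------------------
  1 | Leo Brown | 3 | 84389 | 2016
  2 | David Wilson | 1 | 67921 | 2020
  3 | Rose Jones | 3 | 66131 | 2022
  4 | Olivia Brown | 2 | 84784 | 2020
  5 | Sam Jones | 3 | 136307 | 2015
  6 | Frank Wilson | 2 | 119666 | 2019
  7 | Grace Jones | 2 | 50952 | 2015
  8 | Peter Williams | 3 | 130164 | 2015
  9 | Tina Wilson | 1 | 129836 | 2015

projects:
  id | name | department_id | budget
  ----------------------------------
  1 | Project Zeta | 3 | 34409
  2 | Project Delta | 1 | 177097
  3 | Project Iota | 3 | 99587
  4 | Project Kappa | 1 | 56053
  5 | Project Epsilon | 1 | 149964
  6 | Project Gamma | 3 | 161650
SELECT p.name, MIN(c.budget) AS min_budget FROM projects c JOIN departments p ON c.department_id = p.id GROUP BY p.id, p.name

Execution result:
name | min_budget
Support | 56053
Marketing | 34409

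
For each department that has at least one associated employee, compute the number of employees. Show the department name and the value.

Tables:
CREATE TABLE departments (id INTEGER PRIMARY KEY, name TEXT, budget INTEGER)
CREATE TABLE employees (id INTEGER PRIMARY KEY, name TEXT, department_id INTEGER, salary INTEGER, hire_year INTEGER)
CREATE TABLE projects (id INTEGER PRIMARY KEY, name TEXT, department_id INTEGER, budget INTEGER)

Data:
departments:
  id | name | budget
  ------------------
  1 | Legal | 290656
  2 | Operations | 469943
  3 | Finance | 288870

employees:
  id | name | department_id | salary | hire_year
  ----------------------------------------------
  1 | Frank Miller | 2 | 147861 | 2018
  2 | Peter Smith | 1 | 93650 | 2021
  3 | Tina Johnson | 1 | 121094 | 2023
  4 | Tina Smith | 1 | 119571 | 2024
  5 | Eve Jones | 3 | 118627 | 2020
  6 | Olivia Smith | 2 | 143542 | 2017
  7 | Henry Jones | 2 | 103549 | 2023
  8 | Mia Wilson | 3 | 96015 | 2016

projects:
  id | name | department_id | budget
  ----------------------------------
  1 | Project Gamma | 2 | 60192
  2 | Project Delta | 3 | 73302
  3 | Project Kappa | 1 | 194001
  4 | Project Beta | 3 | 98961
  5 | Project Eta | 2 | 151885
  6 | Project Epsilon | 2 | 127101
SELECT p.name, COUNT(*) AS n FROM employees c JOIN departments p ON c.department_id = p.id GROUP BY p.id, p.name

Execution result:
name | n
Legal | 3
Operations | 3
Finance | 2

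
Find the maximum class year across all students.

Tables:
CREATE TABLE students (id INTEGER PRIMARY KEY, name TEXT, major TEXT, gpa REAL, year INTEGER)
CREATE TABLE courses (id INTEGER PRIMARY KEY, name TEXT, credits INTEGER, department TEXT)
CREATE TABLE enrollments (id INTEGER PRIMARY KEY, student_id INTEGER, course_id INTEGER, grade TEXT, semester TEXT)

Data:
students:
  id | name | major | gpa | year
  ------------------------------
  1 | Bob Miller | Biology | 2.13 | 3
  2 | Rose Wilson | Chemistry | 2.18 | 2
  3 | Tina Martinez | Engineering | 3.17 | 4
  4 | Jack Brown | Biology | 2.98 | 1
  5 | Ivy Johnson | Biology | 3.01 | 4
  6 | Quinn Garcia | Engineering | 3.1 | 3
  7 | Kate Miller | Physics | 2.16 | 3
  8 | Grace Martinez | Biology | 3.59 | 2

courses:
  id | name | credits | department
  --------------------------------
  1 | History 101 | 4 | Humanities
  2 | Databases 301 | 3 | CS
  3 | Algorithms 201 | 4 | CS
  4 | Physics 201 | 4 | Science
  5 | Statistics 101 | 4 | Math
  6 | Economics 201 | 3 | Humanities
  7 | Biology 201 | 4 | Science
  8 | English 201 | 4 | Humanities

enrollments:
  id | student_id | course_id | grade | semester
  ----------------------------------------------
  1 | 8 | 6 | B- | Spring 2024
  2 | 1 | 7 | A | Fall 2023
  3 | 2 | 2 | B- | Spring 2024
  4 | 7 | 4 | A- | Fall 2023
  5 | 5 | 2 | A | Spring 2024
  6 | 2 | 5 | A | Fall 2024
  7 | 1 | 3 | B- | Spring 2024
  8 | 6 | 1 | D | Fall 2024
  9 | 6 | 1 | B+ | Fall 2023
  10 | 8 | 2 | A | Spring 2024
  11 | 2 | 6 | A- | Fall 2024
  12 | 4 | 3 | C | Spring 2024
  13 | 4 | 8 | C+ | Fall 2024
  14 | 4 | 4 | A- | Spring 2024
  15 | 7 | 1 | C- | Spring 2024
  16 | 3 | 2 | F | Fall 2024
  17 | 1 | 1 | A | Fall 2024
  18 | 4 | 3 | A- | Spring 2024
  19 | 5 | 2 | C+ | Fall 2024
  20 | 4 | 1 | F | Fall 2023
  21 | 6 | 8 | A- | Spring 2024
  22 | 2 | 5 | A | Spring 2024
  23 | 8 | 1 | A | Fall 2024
SELECT MAX(year) FROM students

Execution result:
4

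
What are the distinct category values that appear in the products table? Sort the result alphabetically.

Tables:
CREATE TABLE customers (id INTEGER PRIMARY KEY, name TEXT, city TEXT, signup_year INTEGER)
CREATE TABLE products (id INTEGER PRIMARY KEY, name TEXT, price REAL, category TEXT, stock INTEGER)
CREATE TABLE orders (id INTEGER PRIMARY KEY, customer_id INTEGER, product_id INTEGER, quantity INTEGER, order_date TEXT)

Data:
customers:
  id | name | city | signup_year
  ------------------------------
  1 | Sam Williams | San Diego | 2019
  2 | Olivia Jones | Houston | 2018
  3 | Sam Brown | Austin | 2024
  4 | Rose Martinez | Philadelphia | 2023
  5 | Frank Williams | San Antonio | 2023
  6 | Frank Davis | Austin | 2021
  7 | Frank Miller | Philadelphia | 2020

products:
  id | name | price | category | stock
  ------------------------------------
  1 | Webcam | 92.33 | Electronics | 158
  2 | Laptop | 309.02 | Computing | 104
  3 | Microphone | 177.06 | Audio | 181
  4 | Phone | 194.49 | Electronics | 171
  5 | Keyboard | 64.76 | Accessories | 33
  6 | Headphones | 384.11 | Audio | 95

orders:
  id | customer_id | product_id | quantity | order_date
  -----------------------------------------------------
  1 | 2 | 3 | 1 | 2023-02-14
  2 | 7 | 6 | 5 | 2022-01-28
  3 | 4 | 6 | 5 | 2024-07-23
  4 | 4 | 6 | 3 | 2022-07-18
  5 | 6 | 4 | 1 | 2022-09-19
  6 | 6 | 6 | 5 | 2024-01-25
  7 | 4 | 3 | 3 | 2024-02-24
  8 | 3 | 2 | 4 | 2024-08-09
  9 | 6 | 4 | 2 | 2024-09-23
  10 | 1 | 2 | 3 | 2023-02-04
SELECT DISTINCT category FROM products ORDER BY category

Execution result:
category
Accessories
Audio
Computing
Electronics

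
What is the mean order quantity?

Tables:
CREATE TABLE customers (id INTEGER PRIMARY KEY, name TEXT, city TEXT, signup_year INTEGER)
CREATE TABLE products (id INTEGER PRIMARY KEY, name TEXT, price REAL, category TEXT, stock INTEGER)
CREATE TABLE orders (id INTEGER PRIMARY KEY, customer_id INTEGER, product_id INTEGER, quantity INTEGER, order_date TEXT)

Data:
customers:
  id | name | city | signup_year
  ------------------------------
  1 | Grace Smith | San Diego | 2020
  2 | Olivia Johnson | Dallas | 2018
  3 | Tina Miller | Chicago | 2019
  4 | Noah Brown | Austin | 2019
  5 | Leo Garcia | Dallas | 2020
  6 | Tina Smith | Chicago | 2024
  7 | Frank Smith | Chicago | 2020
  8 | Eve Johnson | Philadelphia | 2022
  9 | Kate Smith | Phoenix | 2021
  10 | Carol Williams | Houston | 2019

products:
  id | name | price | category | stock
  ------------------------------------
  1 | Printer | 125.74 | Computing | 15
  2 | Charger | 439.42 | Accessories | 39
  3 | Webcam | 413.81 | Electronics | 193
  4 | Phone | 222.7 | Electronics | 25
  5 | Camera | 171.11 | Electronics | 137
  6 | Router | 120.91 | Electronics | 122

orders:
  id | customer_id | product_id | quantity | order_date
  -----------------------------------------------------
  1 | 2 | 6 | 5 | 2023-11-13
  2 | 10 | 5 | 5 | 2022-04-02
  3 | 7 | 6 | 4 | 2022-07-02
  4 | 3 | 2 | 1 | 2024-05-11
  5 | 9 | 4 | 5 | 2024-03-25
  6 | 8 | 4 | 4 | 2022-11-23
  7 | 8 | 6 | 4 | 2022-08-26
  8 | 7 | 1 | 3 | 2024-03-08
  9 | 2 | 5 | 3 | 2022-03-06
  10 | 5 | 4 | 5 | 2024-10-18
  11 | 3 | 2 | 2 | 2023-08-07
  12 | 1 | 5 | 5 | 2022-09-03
SELECT AVG(quantity) FROM orders

Execution result:
3.83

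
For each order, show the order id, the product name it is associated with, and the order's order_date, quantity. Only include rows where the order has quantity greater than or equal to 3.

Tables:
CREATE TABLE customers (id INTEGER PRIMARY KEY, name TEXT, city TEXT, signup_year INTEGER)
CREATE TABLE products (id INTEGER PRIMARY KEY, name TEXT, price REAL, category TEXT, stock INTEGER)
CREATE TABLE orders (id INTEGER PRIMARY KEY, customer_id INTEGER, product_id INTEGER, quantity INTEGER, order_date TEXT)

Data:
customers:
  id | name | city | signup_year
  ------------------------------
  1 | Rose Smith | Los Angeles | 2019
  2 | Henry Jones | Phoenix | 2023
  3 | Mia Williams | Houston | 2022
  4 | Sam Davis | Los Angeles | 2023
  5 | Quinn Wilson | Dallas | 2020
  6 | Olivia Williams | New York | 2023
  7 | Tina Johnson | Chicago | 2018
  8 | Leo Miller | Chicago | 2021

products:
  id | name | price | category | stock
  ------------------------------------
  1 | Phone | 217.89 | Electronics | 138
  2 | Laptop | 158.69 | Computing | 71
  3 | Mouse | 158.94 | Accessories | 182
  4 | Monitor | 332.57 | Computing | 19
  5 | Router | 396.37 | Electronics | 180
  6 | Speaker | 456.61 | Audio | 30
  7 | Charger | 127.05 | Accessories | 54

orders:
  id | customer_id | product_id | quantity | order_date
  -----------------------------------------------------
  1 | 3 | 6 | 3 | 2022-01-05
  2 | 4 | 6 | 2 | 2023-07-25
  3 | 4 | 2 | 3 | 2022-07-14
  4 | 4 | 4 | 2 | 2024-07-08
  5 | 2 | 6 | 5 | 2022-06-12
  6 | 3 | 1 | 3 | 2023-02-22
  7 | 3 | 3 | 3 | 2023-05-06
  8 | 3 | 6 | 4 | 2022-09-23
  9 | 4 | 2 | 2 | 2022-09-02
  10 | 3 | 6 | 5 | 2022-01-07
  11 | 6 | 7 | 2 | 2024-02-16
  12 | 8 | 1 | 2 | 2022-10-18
SELECT c.id, p.name AS product, c.order_date, c.quantity FROM orders c JOIN products p ON c.product_id = p.id WHERE c.quantity >= 3

Execution result:
id | product | order_date | quantity
1 | Speaker | 2022-01-05 | 3
3 | Laptop | 2022-07-14 | 3
5 | Speaker | 2022-06-12 | 5
6 | Phone | 2023-02-22 | 3
7 | Mouse | 2023-05-06 | 3
8 | Speaker | 2022-09-23 | 4
10 | Speaker | 2022-01-07 | 5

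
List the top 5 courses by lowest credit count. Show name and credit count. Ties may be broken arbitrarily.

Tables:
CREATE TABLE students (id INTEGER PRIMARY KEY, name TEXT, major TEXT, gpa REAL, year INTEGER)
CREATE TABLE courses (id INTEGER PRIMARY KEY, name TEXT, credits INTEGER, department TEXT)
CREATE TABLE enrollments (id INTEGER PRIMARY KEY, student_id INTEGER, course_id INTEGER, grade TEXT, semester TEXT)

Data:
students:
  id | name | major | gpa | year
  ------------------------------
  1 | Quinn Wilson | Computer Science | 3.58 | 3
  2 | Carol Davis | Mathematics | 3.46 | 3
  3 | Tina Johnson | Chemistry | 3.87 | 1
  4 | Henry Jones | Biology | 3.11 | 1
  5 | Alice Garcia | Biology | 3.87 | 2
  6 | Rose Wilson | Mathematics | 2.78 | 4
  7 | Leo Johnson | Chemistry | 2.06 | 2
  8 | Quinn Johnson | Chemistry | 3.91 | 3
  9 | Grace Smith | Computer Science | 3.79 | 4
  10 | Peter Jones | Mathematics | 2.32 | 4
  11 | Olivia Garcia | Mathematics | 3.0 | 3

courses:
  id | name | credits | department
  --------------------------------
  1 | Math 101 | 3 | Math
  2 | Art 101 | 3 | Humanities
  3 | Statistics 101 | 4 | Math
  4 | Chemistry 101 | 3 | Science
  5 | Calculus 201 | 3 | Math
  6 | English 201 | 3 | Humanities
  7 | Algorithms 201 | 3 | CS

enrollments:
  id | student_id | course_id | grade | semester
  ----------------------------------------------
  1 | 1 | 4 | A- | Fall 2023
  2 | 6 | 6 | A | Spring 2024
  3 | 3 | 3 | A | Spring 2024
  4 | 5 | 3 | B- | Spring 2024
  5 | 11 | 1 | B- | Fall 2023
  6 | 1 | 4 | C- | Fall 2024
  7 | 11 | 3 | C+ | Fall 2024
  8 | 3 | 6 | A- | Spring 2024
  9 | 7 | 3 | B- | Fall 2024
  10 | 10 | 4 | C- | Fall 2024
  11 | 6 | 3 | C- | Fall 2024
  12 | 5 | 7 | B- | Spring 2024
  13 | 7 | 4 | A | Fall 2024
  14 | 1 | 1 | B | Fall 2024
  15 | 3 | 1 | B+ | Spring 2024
SELECT name, credits FROM courses ORDER BY credits ASC LIMIT 5

Execution result:
name | credits
Math 101 | 3
Art 101 | 3
Chemistry 101 | 3
Calculus 201 | 3
English 201 | 3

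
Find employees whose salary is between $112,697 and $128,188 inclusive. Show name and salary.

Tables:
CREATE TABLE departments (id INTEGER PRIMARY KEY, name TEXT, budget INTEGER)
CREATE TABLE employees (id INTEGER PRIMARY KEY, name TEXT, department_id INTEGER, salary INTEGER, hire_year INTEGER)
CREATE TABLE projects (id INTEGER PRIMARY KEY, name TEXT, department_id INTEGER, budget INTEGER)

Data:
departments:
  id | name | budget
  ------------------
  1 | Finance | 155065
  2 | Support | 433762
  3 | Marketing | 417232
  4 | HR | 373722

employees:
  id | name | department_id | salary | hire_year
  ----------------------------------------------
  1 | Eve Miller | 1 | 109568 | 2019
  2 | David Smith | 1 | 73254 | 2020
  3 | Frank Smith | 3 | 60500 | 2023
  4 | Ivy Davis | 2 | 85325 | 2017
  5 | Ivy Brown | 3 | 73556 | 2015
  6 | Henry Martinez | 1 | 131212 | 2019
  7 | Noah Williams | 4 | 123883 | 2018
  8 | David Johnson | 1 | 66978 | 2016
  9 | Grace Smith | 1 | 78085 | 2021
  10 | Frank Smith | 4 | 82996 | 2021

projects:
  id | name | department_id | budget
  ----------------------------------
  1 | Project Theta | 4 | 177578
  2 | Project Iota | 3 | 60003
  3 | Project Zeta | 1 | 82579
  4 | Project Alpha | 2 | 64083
SELECT name, salary FROM employees WHERE salary BETWEEN 112697 AND 128188

Execution result:
name | salary
Noah Williams | 123883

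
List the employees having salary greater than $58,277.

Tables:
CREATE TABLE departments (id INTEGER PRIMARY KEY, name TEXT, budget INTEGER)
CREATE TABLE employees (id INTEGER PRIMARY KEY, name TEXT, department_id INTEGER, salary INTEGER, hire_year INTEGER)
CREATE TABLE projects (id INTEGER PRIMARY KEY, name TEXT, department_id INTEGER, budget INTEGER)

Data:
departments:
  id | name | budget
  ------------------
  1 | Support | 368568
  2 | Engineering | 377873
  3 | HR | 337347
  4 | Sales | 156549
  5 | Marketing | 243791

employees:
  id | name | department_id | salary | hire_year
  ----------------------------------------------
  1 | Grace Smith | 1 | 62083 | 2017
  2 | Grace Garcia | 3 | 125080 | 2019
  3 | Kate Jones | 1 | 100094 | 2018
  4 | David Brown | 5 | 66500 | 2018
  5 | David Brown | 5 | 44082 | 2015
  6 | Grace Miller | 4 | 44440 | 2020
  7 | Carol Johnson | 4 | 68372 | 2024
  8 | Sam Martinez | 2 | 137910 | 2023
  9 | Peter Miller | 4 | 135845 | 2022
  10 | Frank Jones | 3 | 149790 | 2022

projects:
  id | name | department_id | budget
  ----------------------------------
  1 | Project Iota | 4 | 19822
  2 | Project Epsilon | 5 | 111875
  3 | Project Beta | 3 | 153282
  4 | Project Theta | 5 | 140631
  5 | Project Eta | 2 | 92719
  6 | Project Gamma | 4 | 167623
SELECT name, salary FROM employees WHERE salary > 58277

Execution result:
name | salary
Grace Smith | 62083
Grace Garcia | 125080
Kate Jones | 100094
David Brown | 66500
Carol Johnson | 68372
Sam Martinez | 137910
Peter Miller | 135845
Frank Jones | 149790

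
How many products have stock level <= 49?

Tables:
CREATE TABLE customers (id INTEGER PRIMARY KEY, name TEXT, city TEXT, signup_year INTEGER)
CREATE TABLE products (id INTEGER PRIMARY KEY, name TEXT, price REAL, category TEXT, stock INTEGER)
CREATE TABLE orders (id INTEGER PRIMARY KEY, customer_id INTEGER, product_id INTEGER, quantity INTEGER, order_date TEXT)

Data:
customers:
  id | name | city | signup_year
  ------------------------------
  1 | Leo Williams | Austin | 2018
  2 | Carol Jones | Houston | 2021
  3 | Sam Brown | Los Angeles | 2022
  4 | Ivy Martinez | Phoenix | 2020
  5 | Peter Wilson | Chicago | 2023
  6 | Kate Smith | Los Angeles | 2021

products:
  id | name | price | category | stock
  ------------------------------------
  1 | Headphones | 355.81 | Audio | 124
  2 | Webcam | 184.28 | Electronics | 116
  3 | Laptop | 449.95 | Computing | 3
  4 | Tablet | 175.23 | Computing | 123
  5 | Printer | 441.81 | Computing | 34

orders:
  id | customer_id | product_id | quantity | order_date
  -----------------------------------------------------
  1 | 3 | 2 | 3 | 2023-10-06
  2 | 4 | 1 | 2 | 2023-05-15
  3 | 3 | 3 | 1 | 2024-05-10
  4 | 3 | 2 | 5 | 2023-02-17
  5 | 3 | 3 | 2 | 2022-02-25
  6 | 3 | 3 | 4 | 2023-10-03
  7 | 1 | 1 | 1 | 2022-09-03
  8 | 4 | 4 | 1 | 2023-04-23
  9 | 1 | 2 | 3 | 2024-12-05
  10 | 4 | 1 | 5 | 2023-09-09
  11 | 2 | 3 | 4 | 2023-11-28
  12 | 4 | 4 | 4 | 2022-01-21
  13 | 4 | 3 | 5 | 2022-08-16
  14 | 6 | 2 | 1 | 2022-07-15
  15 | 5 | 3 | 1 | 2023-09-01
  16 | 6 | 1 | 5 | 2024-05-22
SELECT COUNT(*) FROM products WHERE stock <= 49

Execution result:
2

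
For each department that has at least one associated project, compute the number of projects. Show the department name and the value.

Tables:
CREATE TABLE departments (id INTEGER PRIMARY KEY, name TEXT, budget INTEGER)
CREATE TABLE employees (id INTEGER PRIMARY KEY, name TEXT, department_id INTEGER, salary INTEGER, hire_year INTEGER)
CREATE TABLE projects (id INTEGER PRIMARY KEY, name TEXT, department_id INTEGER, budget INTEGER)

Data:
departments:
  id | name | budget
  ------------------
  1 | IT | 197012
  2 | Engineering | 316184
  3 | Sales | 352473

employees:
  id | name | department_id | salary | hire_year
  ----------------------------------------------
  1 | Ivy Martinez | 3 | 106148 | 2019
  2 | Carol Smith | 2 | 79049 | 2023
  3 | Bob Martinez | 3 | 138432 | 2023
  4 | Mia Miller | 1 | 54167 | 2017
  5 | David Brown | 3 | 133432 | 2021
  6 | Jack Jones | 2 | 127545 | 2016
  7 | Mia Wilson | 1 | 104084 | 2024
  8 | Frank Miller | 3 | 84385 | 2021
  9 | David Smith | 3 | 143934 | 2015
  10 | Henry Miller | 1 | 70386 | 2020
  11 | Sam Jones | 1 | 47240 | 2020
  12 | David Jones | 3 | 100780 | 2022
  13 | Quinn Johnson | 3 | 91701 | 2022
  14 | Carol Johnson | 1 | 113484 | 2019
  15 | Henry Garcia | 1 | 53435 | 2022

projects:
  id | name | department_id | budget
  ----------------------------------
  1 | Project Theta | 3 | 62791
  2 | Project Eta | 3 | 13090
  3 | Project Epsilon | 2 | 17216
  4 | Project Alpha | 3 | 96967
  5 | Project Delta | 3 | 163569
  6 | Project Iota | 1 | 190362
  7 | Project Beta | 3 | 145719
SELECT p.name, COUNT(*) AS n FROM projects c JOIN departments p ON c.department_id = p.id GROUP BY p.id, p.name

Execution result:
name | n
IT | 1
Engineering | 1
Sales | 5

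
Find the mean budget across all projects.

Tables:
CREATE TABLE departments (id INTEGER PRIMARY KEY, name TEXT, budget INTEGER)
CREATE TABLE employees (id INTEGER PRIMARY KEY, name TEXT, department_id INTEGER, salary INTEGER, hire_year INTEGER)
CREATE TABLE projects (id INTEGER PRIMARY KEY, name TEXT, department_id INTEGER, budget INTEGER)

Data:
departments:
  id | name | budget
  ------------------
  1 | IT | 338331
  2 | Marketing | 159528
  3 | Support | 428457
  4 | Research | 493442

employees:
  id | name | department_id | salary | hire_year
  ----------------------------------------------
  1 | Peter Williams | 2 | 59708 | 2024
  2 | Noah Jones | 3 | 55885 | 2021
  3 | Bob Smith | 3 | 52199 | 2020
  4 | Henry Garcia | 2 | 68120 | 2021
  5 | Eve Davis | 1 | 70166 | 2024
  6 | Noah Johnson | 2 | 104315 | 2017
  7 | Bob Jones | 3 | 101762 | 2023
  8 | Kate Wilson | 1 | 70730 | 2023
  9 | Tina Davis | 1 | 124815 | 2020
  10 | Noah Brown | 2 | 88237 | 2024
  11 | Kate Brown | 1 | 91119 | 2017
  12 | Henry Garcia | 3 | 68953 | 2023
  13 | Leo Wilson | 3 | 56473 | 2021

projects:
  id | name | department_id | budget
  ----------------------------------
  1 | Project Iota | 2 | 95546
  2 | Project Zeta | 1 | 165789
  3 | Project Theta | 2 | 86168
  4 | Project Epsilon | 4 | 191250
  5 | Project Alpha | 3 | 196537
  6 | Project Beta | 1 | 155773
SELECT AVG(budget) FROM projects

Execution result:
148510.50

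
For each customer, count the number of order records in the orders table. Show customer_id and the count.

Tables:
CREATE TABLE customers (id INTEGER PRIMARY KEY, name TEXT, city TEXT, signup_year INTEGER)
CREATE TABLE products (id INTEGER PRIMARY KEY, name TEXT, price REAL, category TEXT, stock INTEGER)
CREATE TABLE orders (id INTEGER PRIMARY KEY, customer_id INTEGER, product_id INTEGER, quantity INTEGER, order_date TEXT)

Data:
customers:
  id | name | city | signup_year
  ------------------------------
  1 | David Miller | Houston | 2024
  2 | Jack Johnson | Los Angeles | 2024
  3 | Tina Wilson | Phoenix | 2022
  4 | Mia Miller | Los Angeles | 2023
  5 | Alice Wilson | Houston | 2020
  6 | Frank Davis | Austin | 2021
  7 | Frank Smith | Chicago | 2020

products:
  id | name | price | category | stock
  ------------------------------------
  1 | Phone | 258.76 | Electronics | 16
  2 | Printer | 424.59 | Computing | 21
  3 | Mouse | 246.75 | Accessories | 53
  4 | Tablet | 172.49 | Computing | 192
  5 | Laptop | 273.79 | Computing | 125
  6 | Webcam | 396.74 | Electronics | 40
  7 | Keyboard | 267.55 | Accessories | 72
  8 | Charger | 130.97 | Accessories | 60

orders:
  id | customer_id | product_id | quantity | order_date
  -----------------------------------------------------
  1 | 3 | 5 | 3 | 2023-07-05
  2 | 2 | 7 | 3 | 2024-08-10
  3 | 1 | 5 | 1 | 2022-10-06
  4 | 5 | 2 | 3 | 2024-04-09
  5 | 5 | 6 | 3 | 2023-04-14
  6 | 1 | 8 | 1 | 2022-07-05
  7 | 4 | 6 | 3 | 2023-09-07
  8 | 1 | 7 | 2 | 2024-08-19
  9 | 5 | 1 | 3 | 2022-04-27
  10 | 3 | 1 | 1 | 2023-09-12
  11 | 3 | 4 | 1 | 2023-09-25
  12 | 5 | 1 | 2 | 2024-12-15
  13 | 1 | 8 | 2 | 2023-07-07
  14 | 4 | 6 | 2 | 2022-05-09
SELECT customer_id, COUNT(*) AS order_count FROM orders GROUP BY customer_id

Execution result:
customer_id | order_count
1 | 4
2 | 1
3 | 3
4 | 2
5 | 4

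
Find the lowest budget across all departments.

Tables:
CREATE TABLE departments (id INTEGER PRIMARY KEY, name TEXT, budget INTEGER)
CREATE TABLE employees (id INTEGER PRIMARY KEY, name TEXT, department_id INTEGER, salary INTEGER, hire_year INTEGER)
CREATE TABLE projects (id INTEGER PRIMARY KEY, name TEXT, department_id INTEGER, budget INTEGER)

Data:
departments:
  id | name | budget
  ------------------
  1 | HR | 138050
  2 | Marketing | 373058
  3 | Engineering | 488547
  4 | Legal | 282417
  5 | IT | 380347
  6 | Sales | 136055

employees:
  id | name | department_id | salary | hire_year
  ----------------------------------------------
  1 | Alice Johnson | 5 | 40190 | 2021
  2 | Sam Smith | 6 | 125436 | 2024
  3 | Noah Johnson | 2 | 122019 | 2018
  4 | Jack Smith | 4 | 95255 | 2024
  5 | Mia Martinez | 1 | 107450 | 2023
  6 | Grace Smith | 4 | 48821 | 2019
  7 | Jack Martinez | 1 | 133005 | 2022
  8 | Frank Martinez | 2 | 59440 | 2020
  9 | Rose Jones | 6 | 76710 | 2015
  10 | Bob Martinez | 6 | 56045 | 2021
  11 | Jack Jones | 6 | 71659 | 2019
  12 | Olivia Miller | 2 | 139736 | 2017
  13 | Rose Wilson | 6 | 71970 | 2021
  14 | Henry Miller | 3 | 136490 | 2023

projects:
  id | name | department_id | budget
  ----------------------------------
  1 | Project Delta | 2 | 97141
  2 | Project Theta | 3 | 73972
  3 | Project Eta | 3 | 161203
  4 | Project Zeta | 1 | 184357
SELECT MIN(budget) FROM departments

Execution result:
136055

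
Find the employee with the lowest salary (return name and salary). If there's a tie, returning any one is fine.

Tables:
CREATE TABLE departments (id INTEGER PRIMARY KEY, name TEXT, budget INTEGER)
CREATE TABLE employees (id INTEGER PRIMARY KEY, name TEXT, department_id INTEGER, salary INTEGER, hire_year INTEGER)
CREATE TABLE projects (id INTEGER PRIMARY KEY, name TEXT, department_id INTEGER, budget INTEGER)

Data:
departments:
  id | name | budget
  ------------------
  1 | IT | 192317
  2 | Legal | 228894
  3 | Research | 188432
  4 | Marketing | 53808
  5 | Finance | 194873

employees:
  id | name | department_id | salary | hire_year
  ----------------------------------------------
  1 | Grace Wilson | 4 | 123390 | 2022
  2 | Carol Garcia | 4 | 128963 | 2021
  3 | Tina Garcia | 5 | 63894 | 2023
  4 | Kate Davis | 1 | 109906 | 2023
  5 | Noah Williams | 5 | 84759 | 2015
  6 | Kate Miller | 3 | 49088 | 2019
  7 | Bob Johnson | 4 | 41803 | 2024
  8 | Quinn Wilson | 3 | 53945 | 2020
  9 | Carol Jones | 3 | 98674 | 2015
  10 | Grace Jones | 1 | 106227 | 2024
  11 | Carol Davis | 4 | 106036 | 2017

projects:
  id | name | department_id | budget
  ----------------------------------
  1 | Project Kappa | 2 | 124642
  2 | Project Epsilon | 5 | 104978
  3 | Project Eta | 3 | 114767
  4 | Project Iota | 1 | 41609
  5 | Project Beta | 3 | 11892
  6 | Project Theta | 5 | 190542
SELECT name, salary FROM employees ORDER BY salary ASC LIMIT 1

Execution result:
name | salary
Bob Johnson | 41803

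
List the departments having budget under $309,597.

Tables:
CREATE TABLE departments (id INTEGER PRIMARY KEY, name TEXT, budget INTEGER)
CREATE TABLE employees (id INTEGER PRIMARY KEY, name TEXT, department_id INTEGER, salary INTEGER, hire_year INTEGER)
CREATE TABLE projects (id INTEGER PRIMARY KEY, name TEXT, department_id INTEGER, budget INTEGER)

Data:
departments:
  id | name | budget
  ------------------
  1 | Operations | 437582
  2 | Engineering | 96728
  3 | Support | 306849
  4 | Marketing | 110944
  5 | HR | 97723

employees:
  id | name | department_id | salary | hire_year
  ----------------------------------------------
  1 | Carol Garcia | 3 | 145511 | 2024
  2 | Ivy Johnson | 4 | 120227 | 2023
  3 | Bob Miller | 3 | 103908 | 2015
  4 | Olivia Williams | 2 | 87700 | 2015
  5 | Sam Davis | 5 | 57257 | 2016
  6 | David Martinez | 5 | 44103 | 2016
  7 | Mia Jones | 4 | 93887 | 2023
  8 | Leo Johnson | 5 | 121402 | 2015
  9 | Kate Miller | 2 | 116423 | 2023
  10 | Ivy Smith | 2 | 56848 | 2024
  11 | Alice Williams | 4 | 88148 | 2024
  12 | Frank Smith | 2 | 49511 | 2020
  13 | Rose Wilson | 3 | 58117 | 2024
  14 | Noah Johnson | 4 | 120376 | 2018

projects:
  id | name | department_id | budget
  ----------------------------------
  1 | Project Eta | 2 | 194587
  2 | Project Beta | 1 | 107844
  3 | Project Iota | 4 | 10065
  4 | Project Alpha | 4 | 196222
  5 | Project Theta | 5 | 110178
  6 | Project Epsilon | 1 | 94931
SELECT name, budget FROM departments WHERE budget < 309597

Execution result:
name | budget
Engineering | 96728
Support | 306849
Marketing | 110944
HR | 97723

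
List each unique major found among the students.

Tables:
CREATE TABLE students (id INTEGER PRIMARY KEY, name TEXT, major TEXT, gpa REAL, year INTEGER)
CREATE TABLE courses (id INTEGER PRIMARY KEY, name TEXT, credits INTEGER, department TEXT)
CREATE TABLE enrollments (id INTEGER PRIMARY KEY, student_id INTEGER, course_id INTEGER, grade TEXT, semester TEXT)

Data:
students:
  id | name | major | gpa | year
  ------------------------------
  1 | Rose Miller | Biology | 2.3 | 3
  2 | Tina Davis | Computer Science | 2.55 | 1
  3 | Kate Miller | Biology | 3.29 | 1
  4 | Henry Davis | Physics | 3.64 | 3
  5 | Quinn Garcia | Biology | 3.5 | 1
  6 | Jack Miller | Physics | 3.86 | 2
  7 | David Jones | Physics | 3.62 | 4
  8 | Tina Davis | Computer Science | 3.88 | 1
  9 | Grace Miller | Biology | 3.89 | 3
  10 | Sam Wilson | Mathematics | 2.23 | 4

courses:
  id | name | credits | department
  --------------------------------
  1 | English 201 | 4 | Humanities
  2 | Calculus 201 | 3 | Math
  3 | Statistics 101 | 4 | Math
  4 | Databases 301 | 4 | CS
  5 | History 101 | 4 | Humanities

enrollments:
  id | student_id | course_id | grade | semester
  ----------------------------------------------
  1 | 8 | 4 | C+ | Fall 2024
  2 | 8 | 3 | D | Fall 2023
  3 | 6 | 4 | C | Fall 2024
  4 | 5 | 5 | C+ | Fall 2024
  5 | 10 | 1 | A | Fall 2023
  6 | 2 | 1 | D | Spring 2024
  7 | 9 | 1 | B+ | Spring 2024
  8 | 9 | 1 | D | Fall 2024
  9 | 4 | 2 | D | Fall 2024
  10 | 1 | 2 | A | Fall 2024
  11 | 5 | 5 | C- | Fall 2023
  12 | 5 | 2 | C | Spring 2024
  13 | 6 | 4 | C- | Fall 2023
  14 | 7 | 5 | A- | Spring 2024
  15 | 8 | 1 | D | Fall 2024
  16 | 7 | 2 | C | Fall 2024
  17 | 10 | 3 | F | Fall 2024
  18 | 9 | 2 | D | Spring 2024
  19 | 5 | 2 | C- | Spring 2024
SELECT DISTINCT major FROM students

Execution result:
major
Biology
Computer Science
Physics
Mathematics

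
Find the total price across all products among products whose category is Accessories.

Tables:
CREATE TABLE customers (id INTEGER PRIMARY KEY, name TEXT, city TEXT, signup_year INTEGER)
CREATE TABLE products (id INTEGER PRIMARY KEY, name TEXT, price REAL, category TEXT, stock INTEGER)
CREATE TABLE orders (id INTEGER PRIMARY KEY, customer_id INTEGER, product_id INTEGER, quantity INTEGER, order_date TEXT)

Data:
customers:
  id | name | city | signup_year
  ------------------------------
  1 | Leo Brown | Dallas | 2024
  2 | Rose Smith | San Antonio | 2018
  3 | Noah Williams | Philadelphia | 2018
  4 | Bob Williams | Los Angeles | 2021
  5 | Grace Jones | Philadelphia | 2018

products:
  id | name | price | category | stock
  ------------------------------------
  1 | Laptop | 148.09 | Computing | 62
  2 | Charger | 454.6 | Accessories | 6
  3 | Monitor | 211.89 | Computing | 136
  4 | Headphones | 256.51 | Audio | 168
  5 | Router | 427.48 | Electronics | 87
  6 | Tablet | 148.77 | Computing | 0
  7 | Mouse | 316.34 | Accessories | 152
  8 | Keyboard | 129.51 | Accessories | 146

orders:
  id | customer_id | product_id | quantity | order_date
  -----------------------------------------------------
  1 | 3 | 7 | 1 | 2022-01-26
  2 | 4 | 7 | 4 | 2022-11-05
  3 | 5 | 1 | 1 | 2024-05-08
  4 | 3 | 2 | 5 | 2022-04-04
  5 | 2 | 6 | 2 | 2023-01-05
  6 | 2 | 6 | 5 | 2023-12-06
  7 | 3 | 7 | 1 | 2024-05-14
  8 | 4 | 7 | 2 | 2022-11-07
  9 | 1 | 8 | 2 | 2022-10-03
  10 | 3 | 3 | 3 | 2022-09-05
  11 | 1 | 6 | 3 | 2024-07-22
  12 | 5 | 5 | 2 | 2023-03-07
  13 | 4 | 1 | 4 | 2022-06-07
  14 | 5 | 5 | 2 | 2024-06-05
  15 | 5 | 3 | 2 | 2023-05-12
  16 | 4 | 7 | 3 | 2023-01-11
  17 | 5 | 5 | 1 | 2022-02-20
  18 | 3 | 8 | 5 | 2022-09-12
SELECT SUM(price) FROM products WHERE category = 'Accessories'

Execution result:
900.45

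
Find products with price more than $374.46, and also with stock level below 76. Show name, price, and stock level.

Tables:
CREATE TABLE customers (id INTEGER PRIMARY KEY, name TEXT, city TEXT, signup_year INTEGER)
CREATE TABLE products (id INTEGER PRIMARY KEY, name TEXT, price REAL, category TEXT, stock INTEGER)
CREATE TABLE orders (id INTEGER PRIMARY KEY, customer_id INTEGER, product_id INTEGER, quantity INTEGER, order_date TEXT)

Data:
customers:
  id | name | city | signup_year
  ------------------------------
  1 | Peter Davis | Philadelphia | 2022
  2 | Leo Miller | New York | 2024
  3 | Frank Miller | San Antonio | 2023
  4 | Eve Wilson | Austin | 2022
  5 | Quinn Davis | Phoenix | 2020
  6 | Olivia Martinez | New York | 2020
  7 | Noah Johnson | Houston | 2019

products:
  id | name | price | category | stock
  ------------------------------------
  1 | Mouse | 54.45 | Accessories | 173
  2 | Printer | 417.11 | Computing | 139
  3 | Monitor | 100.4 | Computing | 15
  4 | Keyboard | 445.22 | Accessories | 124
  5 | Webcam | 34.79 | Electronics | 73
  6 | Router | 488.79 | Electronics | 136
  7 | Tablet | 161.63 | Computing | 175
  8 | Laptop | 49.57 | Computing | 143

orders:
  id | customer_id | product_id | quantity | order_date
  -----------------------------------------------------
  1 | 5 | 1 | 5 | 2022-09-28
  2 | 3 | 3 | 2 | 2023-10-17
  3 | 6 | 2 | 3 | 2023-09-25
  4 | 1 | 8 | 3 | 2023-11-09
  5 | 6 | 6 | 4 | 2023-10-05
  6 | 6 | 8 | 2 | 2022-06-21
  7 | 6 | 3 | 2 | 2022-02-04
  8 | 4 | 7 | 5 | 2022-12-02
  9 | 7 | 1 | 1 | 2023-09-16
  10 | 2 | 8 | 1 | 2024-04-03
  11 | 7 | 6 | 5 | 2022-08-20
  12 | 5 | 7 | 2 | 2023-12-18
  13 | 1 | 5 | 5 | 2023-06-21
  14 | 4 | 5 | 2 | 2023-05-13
SELECT name, price, stock FROM products WHERE price > 374.46 AND stock < 76

Execution result:
(no rows)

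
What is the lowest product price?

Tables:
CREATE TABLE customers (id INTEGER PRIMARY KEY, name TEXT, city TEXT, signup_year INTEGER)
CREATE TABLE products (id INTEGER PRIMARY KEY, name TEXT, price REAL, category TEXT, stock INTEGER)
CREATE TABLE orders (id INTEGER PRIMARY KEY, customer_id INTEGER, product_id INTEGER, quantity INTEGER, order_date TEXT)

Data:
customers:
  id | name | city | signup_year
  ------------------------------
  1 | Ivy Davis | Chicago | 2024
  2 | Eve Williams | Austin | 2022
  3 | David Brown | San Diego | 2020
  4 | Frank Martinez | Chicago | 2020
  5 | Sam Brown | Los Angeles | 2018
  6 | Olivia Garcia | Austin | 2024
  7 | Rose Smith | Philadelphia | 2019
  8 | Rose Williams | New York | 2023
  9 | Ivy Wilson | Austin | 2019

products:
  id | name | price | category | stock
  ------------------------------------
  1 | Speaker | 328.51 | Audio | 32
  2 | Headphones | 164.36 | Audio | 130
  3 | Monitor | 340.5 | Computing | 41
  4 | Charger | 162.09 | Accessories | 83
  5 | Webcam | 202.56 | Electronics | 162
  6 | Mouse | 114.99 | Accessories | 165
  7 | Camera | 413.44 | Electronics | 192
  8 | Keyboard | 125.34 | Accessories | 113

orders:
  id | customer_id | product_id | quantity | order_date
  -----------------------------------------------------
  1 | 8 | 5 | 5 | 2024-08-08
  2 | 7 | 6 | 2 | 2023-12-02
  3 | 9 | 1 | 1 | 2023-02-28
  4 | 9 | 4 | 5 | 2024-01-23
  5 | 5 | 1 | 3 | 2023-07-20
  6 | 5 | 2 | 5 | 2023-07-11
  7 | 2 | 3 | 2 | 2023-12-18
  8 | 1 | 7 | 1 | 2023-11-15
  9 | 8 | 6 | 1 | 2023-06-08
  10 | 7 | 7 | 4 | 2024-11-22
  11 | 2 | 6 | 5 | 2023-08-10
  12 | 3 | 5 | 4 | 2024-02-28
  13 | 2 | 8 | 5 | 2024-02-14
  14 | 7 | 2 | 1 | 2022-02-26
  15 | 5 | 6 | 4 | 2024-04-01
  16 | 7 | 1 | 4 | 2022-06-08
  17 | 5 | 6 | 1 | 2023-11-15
SELECT MIN(price) FROM products

Execution result:
114.99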